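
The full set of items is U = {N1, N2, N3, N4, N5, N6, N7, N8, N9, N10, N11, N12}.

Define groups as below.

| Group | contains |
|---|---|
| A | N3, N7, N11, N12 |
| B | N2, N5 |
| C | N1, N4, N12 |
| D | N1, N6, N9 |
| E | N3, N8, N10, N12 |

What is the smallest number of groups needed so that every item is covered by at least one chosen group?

A, B, C, D, and E cover everything between them: the union {N1, N2, N3, N4, N5, N6, N7, N8, N9, N10, N11, N12} is all of U.
No 4 of the 5 groups cover everything (all 5 combinations miss at least one item), so 5 is optimal.

5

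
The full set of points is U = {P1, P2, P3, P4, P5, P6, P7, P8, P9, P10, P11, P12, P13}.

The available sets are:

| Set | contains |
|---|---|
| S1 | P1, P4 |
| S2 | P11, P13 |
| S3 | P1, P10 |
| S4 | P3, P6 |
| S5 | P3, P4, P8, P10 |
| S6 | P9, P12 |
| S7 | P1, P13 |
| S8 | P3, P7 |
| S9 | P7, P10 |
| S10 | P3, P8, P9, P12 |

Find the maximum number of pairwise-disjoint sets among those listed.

S1, S2, S4, S6, S9 are pairwise disjoint (S1={P1,P4}; S2={P11,P13}; S4={P3,P6}; S6={P9,P12}; S9={P7,P10}).
Every remaining set overlaps one of these, and no 6 of the listed sets are pairwise disjoint, so 5 is the maximum.

5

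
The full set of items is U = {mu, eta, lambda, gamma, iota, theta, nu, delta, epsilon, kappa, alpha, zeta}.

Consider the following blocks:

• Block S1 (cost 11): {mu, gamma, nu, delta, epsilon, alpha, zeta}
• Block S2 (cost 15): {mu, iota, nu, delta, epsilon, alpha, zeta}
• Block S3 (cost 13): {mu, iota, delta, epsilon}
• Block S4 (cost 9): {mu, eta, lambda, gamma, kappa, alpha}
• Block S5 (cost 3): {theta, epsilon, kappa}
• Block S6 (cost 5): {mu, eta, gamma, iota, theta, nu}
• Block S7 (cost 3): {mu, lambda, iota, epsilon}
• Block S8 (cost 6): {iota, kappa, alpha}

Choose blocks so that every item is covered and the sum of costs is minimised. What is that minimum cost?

22

S1, S5, S6, S7 together cover every item (S1 ∪ S5 ∪ S6 ∪ S7 = {mu, eta, lambda, gamma, iota, theta, nu, delta, epsilon, kappa, alpha, zeta}); total cost 11 + 3 + 5 + 3 = 22.
No covering selection has total cost below 22.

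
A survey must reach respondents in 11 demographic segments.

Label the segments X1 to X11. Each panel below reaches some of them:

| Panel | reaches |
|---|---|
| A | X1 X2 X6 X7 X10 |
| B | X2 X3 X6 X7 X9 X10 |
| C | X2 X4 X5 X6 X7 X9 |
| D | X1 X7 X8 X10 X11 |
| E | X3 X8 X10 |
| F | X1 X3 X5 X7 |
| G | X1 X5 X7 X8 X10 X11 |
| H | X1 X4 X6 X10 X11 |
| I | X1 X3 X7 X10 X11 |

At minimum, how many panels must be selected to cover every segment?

3

Take {C, D, E}. Their union is {X1, X2, X3, X4, X5, X6, X7, X8, X9, X10, X11}, which is all 11 segments.
No 2 of the 9 panels cover everything (all 36 combinations miss at least one segment), so 3 is optimal.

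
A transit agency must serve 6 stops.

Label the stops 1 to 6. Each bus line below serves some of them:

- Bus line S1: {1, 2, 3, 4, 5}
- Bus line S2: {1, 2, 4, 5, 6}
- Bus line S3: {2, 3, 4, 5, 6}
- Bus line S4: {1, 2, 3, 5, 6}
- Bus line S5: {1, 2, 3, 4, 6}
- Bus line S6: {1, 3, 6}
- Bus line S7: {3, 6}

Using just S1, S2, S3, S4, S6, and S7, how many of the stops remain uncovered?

Union of S1, S2, S3, S4, S6, S7 = {1, 2, 3, 4, 5, 6} — that's every stop, so 0 are uncovered.

0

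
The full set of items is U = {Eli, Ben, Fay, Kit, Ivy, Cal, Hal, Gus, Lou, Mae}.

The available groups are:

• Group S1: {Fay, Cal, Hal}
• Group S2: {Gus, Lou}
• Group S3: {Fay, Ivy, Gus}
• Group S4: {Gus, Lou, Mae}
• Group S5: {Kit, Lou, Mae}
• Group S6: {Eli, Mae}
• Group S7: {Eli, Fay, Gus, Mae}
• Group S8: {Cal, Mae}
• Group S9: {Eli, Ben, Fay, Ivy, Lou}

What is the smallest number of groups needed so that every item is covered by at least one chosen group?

4

S1, S4, S5, and S9 cover everything between them: the union {Eli, Ben, Fay, Kit, Ivy, Cal, Hal, Gus, Lou, Mae} is all of U.
Only S9 contains Ben, so S9 is forced; the remaining 5 items need at least 3 more groups (each remaining group adds at most 2) — so at least 4 groups are needed, and 4 is optimal.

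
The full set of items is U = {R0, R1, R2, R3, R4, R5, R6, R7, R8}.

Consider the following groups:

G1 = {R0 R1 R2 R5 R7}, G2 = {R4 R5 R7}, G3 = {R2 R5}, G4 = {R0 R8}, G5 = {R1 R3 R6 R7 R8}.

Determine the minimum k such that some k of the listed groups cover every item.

G1 and G2 and G5 together: G1 ∪ G2 ∪ G5 = {R0, R1, R2, R3, R4, R5, R6, R7, R8} — every item is covered.
Only G5 contains R3, so G5 is forced; the remaining 4 items need at least 2 more groups (each remaining group adds at most 3) — so at least 3 groups are needed, and 3 is optimal.

3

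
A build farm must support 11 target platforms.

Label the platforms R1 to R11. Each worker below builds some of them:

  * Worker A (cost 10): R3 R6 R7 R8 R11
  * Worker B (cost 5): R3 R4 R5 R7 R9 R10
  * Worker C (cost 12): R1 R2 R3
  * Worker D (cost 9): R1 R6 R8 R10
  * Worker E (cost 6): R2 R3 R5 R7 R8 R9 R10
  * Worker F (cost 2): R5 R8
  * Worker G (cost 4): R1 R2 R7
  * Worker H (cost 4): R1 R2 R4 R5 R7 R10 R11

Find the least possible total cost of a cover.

B, D, H together cover every platform (B ∪ D ∪ H = {R1, R2, R3, R4, R5, R6, R7, R8, R9, R10, R11}); total cost 5 + 9 + 4 = 18.
The greedy pick H, E, D costs 19; no covering selection beats 18.

18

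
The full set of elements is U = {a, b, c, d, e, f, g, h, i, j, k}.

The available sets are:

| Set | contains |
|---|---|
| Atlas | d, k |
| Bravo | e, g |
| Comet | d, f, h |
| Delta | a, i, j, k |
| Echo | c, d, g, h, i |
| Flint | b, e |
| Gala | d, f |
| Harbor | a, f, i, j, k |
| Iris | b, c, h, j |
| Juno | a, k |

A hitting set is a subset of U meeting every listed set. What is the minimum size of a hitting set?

The 4 elements {d, e, j, k} hit every set.
The sets Bravo, Gala, Iris, Juno are pairwise disjoint, so any hitting set needs a separate element for each — at least 4. Hence 4 is optimal.

4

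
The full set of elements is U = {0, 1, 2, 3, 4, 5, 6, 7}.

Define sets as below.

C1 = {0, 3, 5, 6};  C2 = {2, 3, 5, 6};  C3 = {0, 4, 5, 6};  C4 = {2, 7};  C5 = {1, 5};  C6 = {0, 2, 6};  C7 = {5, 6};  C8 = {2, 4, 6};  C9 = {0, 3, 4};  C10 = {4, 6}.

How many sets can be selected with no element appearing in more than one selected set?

3

C4, C7, C9 are pairwise disjoint (C4={2,7}; C7={5,6}; C9={0,3,4}).
Every remaining set overlaps one of these, and no 4 of the listed sets are pairwise disjoint, so 3 is the maximum.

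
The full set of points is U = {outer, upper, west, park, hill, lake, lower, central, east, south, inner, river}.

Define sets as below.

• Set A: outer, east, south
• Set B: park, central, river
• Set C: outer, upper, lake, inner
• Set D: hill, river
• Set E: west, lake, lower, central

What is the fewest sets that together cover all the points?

A, B, C, D, and E cover everything between them: the union {outer, upper, west, park, hill, lake, lower, central, east, south, inner, river} is all of U.
No 4 of the 5 sets cover everything (all 5 combinations miss at least one point), so 5 is optimal.

5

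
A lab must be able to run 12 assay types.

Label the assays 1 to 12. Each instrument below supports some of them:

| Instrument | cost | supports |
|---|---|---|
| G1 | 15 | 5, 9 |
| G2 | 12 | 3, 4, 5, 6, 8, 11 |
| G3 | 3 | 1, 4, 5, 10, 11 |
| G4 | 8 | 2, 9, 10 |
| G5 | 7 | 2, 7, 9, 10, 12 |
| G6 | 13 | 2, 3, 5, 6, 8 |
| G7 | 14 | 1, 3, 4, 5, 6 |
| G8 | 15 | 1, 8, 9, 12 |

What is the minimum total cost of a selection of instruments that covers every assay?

22

G2, G3, G5 together cover every assay (G2 ∪ G3 ∪ G5 = {1, 2, 3, 4, 5, 6, 7, 8, 9, 10, 11, 12}); total cost 12 + 3 + 7 = 22.
No covering selection has total cost below 22.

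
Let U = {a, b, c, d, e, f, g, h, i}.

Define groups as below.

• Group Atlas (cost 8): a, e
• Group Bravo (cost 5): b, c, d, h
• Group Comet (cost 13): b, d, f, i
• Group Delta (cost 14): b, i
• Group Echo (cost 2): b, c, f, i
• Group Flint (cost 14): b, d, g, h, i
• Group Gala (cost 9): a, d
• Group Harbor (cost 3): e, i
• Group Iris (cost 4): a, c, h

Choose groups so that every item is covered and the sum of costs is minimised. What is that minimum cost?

23

Echo, Flint, Harbor, Iris together cover every item (Echo ∪ Flint ∪ Harbor ∪ Iris = {a, b, c, d, e, f, g, h, i}); total cost 2 + 14 + 3 + 4 = 23.
The greedy pick Echo, Iris, Harbor, Bravo, Flint costs 28; no covering selection beats 23.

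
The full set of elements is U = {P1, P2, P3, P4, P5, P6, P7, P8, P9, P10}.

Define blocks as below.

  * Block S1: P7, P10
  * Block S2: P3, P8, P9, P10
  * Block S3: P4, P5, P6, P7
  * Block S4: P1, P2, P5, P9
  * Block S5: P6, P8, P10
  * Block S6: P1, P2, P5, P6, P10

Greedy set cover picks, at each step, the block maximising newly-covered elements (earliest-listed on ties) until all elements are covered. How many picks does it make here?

Greedy: pick S6 (covers 5 new) → pick S2 (covers 3 new) → pick S3 (covers 2 new). Total picks: 3.

3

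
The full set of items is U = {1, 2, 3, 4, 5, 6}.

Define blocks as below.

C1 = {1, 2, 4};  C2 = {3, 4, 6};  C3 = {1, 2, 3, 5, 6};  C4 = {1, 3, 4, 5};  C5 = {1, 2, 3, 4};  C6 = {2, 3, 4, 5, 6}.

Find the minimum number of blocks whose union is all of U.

2

Take {C3, C4}. Their union is {1, 2, 3, 4, 5, 6}, which is all 6 items.
No single block has all 6 items (the largest, C3, has 5), so 2 is optimal.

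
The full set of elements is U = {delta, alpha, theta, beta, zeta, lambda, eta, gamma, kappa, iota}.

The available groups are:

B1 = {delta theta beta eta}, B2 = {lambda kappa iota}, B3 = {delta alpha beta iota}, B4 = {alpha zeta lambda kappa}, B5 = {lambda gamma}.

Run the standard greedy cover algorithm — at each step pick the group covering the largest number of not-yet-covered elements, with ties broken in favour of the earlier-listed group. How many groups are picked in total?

Greedy: pick B1 (covers 4 new) → pick B4 (covers 4 new) → pick B2 (covers 1 new) → pick B5 (covers 1 new). Total picks: 4.

4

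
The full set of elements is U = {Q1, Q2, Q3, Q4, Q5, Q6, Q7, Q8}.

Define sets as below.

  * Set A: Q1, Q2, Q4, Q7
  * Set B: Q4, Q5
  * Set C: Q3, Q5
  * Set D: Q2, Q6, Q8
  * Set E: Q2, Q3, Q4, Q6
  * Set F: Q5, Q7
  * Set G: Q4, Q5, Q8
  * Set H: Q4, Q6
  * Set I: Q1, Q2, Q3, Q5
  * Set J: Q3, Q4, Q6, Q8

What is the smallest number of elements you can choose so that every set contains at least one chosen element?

The 3 elements {Q2, Q4, Q5} hit every set.
No choice of 2 elements meets every set, so 3 is the minimum.

3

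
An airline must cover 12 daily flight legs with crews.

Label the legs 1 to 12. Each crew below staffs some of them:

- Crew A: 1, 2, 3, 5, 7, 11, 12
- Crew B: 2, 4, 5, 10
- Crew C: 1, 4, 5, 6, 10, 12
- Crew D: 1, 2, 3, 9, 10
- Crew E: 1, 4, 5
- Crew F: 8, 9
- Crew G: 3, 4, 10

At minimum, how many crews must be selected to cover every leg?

3

A and C and F together: A ∪ C ∪ F = {1, 2, 3, 4, 5, 6, 7, 8, 9, 10, 11, 12} — every leg is covered.
Only C contains 6, so C is forced; the remaining 6 legs need at least 2 more crews (each remaining crew adds at most 4) — so at least 3 crews are needed, and 3 is optimal.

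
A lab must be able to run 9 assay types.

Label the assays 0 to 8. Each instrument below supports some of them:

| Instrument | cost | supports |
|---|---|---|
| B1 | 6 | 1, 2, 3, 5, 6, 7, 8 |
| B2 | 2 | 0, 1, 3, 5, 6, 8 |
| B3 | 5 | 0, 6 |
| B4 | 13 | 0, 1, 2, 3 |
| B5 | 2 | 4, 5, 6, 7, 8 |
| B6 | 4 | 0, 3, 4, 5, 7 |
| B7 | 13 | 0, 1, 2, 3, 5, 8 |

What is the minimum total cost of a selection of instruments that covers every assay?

10

B1, B2, B5 together cover every assay (B1 ∪ B2 ∪ B5 = {0, 1, 2, 3, 4, 5, 6, 7, 8}); total cost 6 + 2 + 2 = 10.
No covering selection has total cost below 10.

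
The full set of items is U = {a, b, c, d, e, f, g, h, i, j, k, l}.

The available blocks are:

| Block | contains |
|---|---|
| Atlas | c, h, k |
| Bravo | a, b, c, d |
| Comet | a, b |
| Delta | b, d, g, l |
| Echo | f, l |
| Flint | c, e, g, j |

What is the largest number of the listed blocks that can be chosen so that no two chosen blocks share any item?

3

Comet, Echo, Flint are pairwise disjoint (Comet={a,b}; Echo={f,l}; Flint={c,e,g,j}).
Every remaining block overlaps one of these, and no 4 of the listed blocks are pairwise disjoint, so 3 is the maximum.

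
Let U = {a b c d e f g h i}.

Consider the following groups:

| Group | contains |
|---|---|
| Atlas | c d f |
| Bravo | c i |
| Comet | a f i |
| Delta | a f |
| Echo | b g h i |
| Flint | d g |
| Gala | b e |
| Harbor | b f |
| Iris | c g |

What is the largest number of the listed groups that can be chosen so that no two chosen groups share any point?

Bravo, Delta, Flint, Gala are pairwise disjoint (Bravo={c,i}; Delta={a,f}; Flint={d,g}; Gala={b,e}).
Every remaining group overlaps one of these, and no 5 of the listed groups are pairwise disjoint, so 4 is the maximum.

4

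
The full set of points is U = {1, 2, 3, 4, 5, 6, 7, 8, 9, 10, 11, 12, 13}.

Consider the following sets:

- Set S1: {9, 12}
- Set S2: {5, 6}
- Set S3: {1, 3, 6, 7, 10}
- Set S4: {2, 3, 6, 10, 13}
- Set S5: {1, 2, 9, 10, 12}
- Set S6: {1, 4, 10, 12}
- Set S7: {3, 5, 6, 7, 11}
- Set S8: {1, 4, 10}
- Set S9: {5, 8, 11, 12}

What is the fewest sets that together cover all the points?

5

S3, S4, S5, S6, and S9 cover everything between them: the union {1, 2, 3, 4, 5, 6, 7, 8, 9, 10, 11, 12, 13} is all of U.
No 4 of the 9 sets cover everything (all 126 combinations miss at least one point), so 5 is optimal.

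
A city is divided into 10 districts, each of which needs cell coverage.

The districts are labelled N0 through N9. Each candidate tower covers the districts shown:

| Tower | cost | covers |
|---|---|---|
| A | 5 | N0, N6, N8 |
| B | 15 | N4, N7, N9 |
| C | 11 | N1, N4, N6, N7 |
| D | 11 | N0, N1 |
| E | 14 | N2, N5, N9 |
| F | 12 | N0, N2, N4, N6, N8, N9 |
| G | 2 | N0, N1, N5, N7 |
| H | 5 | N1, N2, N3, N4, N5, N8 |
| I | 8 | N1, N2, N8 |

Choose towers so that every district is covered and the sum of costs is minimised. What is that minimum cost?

19

F, G, H together cover every district (F ∪ G ∪ H = {N0, N1, N2, N3, N4, N5, N6, N7, N8, N9}); total cost 12 + 2 + 5 = 19.
The greedy pick G, H, A, F costs 24; no covering selection beats 19.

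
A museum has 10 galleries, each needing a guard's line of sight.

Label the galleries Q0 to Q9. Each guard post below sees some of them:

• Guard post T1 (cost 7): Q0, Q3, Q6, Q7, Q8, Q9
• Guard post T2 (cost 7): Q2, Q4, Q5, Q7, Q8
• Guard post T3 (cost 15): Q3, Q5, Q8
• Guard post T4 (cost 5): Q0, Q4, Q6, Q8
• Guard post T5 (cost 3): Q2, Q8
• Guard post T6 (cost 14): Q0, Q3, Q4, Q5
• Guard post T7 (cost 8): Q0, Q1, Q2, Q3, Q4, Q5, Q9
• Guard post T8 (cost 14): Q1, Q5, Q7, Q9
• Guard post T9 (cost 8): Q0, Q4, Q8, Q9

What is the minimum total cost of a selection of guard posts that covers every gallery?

15

T1, T7 together cover every gallery (T1 ∪ T7 = {Q0, Q1, Q2, Q3, Q4, Q5, Q6, Q7, Q8, Q9}); total cost 7 + 8 = 15.
No covering selection has total cost below 15.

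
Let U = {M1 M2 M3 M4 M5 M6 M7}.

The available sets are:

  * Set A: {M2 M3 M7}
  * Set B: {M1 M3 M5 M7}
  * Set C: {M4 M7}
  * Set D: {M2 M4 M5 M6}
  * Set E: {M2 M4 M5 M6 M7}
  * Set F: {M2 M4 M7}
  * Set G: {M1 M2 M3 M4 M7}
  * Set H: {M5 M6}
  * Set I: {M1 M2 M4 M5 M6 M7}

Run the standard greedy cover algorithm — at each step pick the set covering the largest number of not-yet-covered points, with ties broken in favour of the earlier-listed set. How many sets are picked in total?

2

Greedy: pick I (covers 6 new) → pick A (covers 1 new). Total picks: 2.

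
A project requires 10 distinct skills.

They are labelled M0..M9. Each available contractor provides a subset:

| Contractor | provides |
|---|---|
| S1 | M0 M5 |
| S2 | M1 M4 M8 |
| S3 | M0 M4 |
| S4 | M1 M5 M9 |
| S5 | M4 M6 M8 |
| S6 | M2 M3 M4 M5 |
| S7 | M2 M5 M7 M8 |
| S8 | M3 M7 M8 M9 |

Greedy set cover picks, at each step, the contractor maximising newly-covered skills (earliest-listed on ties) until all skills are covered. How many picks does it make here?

Greedy: pick S6 (covers 4 new) → pick S8 (covers 3 new) → pick S1 (covers 1 new) → pick S2 (covers 1 new) → pick S5 (covers 1 new). Total picks: 5.

5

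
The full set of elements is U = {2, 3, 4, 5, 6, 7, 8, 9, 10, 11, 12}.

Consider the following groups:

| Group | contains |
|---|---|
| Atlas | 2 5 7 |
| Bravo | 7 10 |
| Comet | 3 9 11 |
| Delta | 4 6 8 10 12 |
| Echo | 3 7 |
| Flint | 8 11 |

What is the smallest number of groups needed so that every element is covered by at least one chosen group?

3

Atlas and Comet and Delta together: Atlas ∪ Comet ∪ Delta = {2, 3, 4, 5, 6, 7, 8, 9, 10, 11, 12} — every element is covered.
Each group has at most 5 elements, and 2·5 = 10 < 11 — so at least 3 groups are needed, and 3 is optimal.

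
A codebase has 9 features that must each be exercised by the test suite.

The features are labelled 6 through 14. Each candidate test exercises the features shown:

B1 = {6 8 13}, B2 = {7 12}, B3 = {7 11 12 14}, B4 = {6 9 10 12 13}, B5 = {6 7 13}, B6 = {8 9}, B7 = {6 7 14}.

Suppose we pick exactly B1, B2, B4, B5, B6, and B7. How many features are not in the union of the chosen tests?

Union of B1, B2, B4, B5, B6, B7 = {6, 7, 8, 9, 10, 12, 13, 14}.
Not covered: 11 — 1 feature.

1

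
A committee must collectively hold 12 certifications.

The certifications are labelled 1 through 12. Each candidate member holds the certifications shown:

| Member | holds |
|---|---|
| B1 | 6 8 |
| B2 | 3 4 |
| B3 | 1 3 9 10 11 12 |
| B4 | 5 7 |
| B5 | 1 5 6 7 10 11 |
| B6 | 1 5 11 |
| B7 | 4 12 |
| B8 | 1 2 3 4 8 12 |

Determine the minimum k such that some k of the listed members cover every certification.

B3 and B5 and B8 together: B3 ∪ B5 ∪ B8 = {1, 2, 3, 4, 5, 6, 7, 8, 9, 10, 11, 12} — every certification is covered.
Only B8 contains 2, so B8 is forced; the remaining 6 certifications need at least 2 more members (each remaining member adds at most 5) — so at least 3 members are needed, and 3 is optimal.

3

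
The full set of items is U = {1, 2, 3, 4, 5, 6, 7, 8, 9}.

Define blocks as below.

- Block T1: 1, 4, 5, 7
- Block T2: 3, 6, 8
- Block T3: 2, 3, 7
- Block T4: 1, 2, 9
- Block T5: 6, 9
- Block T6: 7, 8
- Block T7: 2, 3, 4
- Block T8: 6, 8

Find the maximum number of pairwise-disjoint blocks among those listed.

3

T5, T6, T7 are pairwise disjoint (T5={6,9}; T6={7,8}; T7={2,3,4}).
Every remaining block overlaps one of these, and no 4 of the listed blocks are pairwise disjoint, so 3 is the maximum.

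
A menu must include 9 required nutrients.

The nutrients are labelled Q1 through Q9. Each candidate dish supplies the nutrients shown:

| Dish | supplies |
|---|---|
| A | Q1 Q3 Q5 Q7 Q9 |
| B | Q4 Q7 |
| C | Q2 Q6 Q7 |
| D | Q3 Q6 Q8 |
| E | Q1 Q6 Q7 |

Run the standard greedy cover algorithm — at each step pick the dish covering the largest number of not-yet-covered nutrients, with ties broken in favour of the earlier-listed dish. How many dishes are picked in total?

4

Greedy: pick A (covers 5 new) → pick C (covers 2 new) → pick B (covers 1 new) → pick D (covers 1 new). Total picks: 4.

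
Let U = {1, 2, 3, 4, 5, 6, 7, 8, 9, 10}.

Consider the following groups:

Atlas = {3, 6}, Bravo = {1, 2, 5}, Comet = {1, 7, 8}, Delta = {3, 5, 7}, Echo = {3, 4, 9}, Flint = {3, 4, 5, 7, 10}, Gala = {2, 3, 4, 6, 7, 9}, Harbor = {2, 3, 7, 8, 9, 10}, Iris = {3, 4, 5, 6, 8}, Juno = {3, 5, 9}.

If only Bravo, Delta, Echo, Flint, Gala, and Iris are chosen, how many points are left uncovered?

Union of Bravo, Delta, Echo, Flint, Gala, Iris = {1, 2, 3, 4, 5, 6, 7, 8, 9, 10} — that's every point, so 0 are uncovered.

0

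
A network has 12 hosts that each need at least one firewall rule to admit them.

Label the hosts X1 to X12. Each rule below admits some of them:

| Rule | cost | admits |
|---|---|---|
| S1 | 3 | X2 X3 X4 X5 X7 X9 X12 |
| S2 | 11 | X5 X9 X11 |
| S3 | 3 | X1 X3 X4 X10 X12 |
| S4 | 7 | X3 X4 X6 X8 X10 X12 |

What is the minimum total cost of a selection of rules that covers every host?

S1, S2, S3, S4 together cover every host (S1 ∪ S2 ∪ S3 ∪ S4 = {X1, X2, X3, X4, X5, X6, X7, X8, X9, X10, X11, X12}); total cost 3 + 11 + 3 + 7 = 24.
No covering selection has total cost below 24.

24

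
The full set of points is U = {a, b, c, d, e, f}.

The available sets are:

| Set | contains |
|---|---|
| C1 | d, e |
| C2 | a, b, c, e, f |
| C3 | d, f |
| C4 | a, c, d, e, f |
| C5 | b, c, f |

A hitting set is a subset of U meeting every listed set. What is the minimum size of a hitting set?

H = {b, d} meets every set (each contains at least one member of H), and |H| = 2.
The sets C1, C5 are pairwise disjoint, so any hitting set needs a separate point for each — at least 2. Hence 2 is optimal.

2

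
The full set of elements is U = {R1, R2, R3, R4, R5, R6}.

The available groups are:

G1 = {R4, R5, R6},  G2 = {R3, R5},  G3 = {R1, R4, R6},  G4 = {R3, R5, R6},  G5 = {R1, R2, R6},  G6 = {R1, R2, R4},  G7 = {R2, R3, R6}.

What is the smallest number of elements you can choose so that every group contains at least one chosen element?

Take H = {R2, R4, R5}. Each listed group contains at least one of these, so H is a hitting set of size 3.
No choice of 2 elements meets every group, so 3 is the minimum.

3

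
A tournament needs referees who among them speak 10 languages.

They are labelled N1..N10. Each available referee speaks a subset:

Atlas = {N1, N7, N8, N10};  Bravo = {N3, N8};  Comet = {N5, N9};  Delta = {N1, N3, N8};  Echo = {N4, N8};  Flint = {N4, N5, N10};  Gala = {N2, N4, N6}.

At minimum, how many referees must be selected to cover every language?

4

Atlas and Comet and Delta and Gala together: Atlas ∪ Comet ∪ Delta ∪ Gala = {N1, N2, N3, N4, N5, N6, N7, N8, N9, N10} — every language is covered.
No 3 of the 7 referees cover everything (all 35 combinations miss at least one language), so 4 is optimal.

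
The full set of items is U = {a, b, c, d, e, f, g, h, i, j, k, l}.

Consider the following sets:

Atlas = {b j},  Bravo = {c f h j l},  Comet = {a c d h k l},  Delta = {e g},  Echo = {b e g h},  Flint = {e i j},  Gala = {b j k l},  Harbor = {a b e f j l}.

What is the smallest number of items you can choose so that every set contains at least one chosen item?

Take T = {g, h, j}. Each listed set contains at least one of these, so T is a hitting set of size 3.
The sets Atlas, Comet, Delta are pairwise disjoint, so any hitting set needs a separate item for each — at least 3. Hence 3 is optimal.

3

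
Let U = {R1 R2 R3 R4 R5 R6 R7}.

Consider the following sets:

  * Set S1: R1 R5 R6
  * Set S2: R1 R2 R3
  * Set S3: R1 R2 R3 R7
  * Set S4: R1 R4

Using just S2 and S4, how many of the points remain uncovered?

Union of S2, S4 = {R1, R2, R3, R4}.
Not covered: R5, R6, R7 — 3 points.

3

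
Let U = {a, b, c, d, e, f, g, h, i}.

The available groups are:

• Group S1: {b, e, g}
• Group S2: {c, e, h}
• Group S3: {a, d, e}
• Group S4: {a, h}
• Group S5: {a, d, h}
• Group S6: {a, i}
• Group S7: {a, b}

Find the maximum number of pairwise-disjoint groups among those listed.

S1, S6 are pairwise disjoint (S1={b,e,g}; S6={a,i}).
Every remaining group overlaps one of these, and no 3 of the listed groups are pairwise disjoint, so 2 is the maximum.

2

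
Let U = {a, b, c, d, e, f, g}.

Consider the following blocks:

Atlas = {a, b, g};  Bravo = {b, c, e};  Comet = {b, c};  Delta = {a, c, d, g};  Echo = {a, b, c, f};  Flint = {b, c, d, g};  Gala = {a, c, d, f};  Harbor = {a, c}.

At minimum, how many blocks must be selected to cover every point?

3

Take {Bravo, Echo, Flint}. Their union is {a, b, c, d, e, f, g}, which is all 7 points.
Only Bravo contains e, so Bravo is forced; the remaining 4 points need at least 2 more blocks (each remaining block adds at most 3) — so at least 3 blocks are needed, and 3 is optimal.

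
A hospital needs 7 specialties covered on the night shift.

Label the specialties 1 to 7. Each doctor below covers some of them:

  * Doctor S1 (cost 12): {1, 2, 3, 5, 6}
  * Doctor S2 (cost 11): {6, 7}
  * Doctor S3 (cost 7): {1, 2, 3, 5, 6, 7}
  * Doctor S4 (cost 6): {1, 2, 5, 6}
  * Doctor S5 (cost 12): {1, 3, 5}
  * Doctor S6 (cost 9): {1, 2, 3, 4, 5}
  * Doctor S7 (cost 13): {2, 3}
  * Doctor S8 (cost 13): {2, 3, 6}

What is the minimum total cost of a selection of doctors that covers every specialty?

S3, S6 together cover every specialty (S3 ∪ S6 = {1, 2, 3, 4, 5, 6, 7}); total cost 7 + 9 = 16.
No covering selection has total cost below 16.

16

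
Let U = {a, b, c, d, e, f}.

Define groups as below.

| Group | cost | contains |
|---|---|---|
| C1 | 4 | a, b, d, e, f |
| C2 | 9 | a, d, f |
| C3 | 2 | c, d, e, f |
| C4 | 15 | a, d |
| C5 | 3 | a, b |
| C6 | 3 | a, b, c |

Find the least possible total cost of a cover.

5

C3, C5 together cover every point (C3 ∪ C5 = {a, b, c, d, e, f}); total cost 2 + 3 = 5.
No covering selection has total cost below 5.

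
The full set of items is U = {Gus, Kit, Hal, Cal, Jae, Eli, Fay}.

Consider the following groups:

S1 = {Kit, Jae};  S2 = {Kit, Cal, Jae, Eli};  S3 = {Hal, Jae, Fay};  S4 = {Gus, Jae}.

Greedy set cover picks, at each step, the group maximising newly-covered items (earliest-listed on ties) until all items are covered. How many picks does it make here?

3

Greedy: pick S2 (covers 4 new) → pick S3 (covers 2 new) → pick S4 (covers 1 new). Total picks: 3.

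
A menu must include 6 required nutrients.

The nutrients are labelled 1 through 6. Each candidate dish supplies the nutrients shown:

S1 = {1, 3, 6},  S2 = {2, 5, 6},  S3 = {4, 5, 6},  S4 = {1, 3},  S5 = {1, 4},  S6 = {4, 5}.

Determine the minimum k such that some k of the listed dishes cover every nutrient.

S1 and S2 and S3 together: S1 ∪ S2 ∪ S3 = {1, 2, 3, 4, 5, 6} — every nutrient is covered.
Only S2 contains 2, so S2 is forced; the remaining 3 nutrients need at least 2 more dishes (each remaining dish adds at most 2) — so at least 3 dishes are needed, and 3 is optimal.

3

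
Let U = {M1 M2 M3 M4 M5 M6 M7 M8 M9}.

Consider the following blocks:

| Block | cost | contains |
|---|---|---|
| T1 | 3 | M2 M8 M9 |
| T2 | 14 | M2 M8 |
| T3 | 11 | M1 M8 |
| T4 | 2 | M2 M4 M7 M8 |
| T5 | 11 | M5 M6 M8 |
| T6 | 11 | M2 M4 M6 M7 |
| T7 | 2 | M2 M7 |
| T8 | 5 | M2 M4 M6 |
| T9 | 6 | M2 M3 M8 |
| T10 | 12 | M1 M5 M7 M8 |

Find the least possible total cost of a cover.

T1, T8, T9, T10 together cover every point (T1 ∪ T8 ∪ T9 ∪ T10 = {M1, M2, M3, M4, M5, M6, M7, M8, M9}); total cost 3 + 5 + 6 + 12 = 26.
The greedy pick T4, T1, T8, T9, T10 costs 28; no covering selection beats 26.

26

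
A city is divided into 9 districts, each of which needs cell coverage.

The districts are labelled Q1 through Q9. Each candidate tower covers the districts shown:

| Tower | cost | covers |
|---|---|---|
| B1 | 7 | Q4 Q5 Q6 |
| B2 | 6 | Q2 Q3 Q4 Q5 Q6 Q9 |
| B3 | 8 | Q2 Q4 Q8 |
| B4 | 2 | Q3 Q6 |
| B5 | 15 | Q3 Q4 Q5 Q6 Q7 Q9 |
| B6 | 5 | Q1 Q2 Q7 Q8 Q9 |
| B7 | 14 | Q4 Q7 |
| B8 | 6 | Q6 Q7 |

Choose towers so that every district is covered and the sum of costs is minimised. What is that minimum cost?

B2, B6 together cover every district (B2 ∪ B6 = {Q1, Q2, Q3, Q4, Q5, Q6, Q7, Q8, Q9}); total cost 6 + 5 = 11.
No covering selection has total cost below 11.

11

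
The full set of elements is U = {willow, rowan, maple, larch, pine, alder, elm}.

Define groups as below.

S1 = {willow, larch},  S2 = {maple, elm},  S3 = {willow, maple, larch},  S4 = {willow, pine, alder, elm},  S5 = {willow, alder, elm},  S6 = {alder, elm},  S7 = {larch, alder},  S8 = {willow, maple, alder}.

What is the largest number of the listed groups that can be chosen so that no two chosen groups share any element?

2

S1, S2 are pairwise disjoint (S1={willow,larch}; S2={maple,elm}).
Every remaining group overlaps one of these, and no 3 of the listed groups are pairwise disjoint, so 2 is the maximum.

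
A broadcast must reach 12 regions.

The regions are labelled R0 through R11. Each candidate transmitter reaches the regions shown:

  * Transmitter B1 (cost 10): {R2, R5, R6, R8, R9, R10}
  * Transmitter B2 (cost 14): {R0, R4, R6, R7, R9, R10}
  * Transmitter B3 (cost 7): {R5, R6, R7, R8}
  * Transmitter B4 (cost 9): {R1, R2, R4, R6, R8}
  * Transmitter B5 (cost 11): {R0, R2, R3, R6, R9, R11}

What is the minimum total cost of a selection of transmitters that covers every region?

B1, B3, B4, B5 together cover every region (B1 ∪ B3 ∪ B4 ∪ B5 = {R0, R1, R2, R3, R4, R5, R6, R7, R8, R9, R10, R11}); total cost 10 + 7 + 9 + 11 = 37.
No covering selection has total cost below 37.

37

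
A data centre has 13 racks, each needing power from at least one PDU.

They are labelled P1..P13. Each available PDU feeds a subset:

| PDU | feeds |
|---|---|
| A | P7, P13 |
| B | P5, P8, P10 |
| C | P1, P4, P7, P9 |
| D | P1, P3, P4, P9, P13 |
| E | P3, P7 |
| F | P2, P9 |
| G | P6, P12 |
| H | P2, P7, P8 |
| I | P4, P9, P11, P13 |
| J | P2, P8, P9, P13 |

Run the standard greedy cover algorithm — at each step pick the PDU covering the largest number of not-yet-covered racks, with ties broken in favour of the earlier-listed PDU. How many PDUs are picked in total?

5

Greedy: pick D (covers 5 new) → pick B (covers 3 new) → pick G (covers 2 new) → pick H (covers 2 new) → pick I (covers 1 new). Total picks: 5.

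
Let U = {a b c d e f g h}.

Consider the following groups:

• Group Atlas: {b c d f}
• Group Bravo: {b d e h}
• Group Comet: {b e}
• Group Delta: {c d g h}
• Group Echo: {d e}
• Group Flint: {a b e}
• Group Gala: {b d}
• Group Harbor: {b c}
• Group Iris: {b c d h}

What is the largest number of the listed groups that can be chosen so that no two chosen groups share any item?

2

Delta, Flint are pairwise disjoint (Delta={c,d,g,h}; Flint={a,b,e}).
Every remaining group overlaps one of these, and no 3 of the listed groups are pairwise disjoint, so 2 is the maximum.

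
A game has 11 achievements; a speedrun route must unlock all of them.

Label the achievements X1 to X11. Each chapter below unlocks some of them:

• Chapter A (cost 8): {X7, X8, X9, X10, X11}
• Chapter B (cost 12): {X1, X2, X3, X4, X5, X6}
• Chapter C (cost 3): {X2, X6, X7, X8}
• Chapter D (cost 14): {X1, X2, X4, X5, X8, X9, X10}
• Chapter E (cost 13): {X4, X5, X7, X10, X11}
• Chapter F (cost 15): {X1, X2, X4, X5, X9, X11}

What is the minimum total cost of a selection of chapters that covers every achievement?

20

A, B together cover every achievement (A ∪ B = {X1, X2, X3, X4, X5, X6, X7, X8, X9, X10, X11}); total cost 8 + 12 = 20.
The greedy pick C, A, B costs 23; no covering selection beats 20.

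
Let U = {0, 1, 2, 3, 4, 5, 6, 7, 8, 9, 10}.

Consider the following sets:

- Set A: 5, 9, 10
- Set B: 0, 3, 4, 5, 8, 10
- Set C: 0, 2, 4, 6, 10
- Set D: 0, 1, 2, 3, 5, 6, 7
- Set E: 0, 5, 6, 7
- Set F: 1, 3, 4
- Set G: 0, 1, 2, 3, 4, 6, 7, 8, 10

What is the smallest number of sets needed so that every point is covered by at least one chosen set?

2

A and G cover everything between them: the union {0, 1, 2, 3, 4, 5, 6, 7, 8, 9, 10} is all of U.
No single set has all 11 points (the largest, G, has 9), so 2 is optimal.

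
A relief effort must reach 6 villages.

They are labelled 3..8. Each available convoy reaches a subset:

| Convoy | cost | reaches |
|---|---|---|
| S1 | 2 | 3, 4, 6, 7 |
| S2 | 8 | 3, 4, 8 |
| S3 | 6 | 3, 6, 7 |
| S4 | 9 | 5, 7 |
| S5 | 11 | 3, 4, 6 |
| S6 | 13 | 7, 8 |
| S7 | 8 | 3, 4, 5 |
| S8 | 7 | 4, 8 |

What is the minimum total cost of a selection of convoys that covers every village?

17

S1, S7, S8 together cover every village (S1 ∪ S7 ∪ S8 = {3, 4, 5, 6, 7, 8}); total cost 2 + 8 + 7 = 17.
No covering selection has total cost below 17.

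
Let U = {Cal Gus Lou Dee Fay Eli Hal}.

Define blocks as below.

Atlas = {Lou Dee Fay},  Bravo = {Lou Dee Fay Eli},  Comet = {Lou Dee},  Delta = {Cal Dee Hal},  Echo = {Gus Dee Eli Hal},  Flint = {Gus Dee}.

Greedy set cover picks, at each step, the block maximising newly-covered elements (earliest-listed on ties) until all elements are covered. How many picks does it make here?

3

Greedy: pick Bravo (covers 4 new) → pick Delta (covers 2 new) → pick Echo (covers 1 new). Total picks: 3.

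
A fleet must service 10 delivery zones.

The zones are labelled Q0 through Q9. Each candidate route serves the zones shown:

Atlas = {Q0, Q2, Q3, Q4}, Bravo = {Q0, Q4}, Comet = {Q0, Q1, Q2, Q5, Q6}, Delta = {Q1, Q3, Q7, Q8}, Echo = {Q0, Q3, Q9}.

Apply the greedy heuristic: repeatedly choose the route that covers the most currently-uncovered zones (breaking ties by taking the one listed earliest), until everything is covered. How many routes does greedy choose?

Greedy: pick Comet (covers 5 new) → pick Delta (covers 3 new) → pick Atlas (covers 1 new) → pick Echo (covers 1 new). Total picks: 4.

4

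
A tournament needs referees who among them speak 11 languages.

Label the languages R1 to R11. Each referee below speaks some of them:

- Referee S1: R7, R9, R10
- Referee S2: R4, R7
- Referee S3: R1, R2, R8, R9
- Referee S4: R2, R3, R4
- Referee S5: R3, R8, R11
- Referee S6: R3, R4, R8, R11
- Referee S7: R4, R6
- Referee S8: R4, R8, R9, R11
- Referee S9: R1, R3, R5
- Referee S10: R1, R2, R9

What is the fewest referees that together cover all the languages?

5

Take {S1, S3, S5, S7, S9}. Their union is {R1, R2, R3, R4, R5, R6, R7, R8, R9, R10, R11}, which is all 11 languages.
No 4 of the 10 referees cover everything (all 210 combinations miss at least one language), so 5 is optimal.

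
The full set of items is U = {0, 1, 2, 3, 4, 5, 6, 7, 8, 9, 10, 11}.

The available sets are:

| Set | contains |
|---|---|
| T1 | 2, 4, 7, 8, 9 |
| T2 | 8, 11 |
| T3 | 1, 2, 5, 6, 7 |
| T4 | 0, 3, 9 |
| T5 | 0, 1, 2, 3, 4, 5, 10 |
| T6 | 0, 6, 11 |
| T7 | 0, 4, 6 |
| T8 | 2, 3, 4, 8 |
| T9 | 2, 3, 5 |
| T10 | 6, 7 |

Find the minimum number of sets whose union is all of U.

3

Take {T1, T5, T6}. Their union is {0, 1, 2, 3, 4, 5, 6, 7, 8, 9, 10, 11}, which is all 12 items.
Only T5 contains 10, so T5 is forced; the remaining 5 items need at least 2 more sets (each remaining set adds at most 3) — so at least 3 sets are needed, and 3 is optimal.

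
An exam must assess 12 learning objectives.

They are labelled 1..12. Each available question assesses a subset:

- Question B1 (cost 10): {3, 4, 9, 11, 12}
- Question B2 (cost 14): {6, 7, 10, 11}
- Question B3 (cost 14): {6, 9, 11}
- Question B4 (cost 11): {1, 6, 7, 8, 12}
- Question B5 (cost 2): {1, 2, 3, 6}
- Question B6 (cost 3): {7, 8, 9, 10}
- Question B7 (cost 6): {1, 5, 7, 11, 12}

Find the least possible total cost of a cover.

21

B1, B5, B6, B7 together cover every objective (B1 ∪ B5 ∪ B6 ∪ B7 = {1, 2, 3, 4, 5, 6, 7, 8, 9, 10, 11, 12}); total cost 10 + 2 + 3 + 6 = 21.
No covering selection has total cost below 21.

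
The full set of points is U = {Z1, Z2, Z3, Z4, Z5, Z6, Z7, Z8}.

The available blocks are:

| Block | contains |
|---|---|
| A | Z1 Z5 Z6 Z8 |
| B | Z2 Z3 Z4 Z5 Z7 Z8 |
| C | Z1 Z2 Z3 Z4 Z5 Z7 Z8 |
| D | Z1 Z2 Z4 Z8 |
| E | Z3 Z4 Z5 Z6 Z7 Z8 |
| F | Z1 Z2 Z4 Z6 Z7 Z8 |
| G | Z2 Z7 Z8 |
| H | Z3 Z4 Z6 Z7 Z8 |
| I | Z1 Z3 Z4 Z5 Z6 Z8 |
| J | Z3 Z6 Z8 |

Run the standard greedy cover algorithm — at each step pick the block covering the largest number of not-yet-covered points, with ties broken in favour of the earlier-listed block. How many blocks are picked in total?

2

Greedy: pick C (covers 7 new) → pick A (covers 1 new). Total picks: 2.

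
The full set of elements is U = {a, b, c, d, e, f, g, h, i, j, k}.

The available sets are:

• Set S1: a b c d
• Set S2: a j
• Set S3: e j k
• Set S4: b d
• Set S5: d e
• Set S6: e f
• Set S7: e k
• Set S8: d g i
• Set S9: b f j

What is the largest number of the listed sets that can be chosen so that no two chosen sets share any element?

3

S2, S4, S6 are pairwise disjoint (S2={a,j}; S4={b,d}; S6={e,f}).
Every remaining set overlaps one of these, and no 4 of the listed sets are pairwise disjoint, so 3 is the maximum.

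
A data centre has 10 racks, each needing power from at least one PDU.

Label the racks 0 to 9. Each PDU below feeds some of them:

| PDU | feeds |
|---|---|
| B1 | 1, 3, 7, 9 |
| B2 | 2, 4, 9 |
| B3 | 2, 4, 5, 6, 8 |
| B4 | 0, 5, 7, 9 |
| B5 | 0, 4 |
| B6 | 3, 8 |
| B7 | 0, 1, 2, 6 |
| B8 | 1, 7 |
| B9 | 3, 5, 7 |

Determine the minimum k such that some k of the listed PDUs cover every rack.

3

Take {B1, B3, B4}. Their union is {0, 1, 2, 3, 4, 5, 6, 7, 8, 9}, which is all 10 racks.
No 2 of the 9 PDUs cover everything (all 36 combinations miss at least one rack), so 3 is optimal.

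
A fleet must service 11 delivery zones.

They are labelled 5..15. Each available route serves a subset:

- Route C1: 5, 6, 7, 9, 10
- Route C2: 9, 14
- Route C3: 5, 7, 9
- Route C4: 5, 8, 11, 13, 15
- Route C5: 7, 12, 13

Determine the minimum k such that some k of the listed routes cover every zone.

4

Take {C1, C2, C4, C5}. Their union is {5, 6, 7, 8, 9, 10, 11, 12, 13, 14, 15}, which is all 11 zones.
No 3 of the 5 routes cover everything (all 10 combinations miss at least one zone), so 4 is optimal.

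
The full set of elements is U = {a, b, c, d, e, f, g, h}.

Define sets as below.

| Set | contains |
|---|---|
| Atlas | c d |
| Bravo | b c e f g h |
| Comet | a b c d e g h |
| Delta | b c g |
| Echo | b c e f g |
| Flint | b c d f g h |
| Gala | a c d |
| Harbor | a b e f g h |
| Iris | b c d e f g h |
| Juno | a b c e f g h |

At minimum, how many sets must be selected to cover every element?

2

Comet and Juno cover everything between them: the union {a, b, c, d, e, f, g, h} is all of U.
No single set has all 8 elements (the largest, Comet, has 7), so 2 is optimal.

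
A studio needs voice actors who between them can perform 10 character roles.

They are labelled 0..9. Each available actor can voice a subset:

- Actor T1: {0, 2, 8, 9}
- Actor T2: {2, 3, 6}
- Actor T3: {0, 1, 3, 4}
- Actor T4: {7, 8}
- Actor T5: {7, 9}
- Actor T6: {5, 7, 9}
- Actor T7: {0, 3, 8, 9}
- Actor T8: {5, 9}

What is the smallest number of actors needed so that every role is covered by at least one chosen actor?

4

Take {T2, T3, T6, T7}. Their union is {0, 1, 2, 3, 4, 5, 6, 7, 8, 9}, which is all 10 roles.
Only T2 contains 6, so T2 is forced; the remaining 7 roles need at least 3 more actors (each remaining actor adds at most 3) — so at least 4 actors are needed, and 4 is optimal.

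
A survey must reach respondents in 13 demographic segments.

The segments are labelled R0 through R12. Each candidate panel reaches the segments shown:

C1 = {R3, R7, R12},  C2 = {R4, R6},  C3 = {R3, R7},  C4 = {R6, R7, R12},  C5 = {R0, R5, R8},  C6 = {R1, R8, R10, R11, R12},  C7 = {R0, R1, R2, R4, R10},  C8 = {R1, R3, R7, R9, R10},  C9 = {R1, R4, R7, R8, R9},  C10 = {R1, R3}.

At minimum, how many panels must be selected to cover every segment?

Take {C2, C5, C6, C7, C8}. Their union is {R0, R1, R2, R3, R4, R5, R6, R7, R8, R9, R10, R11, R12}, which is all 13 segments.
No 4 of the 10 panels cover everything (all 210 combinations miss at least one segment), so 5 is optimal.

5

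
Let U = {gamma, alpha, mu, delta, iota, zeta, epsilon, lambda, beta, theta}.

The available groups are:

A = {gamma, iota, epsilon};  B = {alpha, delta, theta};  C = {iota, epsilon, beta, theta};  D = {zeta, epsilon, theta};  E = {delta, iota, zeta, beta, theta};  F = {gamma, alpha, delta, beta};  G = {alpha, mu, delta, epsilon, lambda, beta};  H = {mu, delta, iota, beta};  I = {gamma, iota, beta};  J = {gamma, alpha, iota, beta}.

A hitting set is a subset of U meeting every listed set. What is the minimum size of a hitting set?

3

Take T = {gamma, delta, epsilon}. Each listed group contains at least one of these, so T is a hitting set of size 3.
No choice of 2 items meets every group, so 3 is the minimum.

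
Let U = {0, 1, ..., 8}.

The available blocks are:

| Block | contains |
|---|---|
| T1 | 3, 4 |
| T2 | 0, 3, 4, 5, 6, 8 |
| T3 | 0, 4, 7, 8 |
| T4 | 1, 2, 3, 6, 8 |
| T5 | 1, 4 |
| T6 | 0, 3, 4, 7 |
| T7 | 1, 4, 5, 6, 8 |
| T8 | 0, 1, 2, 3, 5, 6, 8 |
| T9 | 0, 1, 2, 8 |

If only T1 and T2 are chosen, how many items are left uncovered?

Union of T1, T2 = {0, 3, 4, 5, 6, 8}.
Not covered: 1, 2, 7 — 3 items.

3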